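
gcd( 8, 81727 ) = 1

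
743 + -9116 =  - 8373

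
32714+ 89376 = 122090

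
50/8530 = 5/853 = 0.01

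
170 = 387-217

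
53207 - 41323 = 11884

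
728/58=12 + 16/29 = 12.55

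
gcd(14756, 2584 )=68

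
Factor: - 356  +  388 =32 = 2^5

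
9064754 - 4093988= 4970766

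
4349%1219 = 692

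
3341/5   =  668 + 1/5 = 668.20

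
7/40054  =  1/5722=   0.00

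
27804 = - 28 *( - 993) 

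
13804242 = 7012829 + 6791413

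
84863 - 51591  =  33272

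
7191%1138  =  363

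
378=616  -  238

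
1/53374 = 1/53374=0.00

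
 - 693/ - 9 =77 + 0/1 = 77.00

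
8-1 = 7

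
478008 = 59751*8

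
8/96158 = 4/48079 =0.00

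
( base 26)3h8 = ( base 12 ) 1526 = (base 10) 2478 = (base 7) 10140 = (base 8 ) 4656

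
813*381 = 309753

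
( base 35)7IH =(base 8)22006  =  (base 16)2406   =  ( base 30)A7C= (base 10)9222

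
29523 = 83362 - 53839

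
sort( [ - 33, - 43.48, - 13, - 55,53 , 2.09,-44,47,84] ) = [ - 55 , - 44,-43.48, - 33, - 13,2.09,47,53, 84 ] 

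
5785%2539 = 707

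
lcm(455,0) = 0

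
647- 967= - 320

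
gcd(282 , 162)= 6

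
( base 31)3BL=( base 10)3245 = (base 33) 2wb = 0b110010101101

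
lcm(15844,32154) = 1093236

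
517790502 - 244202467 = 273588035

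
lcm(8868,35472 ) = 35472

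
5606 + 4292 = 9898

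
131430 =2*65715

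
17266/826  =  20 + 373/413 = 20.90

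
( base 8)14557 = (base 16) 196F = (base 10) 6511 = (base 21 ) EG1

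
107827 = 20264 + 87563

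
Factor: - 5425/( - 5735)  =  35/37= 5^1*7^1*37^( - 1) 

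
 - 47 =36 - 83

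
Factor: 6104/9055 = 2^3 * 5^( - 1 )*7^1 * 109^1*1811^(-1 )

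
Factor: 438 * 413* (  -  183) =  - 33103602= -  2^1 * 3^2*7^1*59^1*61^1* 73^1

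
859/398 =859/398 =2.16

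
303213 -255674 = 47539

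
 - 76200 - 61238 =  - 137438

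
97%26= 19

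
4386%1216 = 738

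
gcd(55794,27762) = 6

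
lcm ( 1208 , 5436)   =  10872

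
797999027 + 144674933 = 942673960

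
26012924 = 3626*7174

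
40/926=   20/463 =0.04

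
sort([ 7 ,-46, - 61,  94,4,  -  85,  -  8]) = [ - 85, - 61,-46,-8,4, 7 , 94] 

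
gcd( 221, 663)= 221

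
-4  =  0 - 4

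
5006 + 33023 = 38029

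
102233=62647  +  39586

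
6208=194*32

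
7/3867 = 7/3867=0.00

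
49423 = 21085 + 28338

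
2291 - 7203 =- 4912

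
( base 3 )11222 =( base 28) 4m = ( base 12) B2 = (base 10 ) 134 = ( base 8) 206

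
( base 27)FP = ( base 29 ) EO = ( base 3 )120221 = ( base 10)430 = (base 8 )656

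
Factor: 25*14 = 350 = 2^1*5^2*7^1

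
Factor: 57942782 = 2^1 *31^1*934561^1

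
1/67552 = 1/67552 = 0.00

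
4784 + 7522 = 12306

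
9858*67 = 660486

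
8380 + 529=8909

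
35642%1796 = 1518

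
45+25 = 70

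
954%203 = 142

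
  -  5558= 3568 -9126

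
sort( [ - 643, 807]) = [ - 643,807]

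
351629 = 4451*79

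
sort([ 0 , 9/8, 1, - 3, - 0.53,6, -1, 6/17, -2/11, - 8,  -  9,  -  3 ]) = [ - 9, - 8, - 3  , - 3, - 1,- 0.53, - 2/11,  0, 6/17,1, 9/8 , 6] 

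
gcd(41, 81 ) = 1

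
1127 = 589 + 538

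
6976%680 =176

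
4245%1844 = 557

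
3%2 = 1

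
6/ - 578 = -1 + 286/289 = - 0.01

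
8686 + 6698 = 15384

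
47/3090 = 47/3090= 0.02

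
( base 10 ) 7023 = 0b1101101101111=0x1b6f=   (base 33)6er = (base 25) B5N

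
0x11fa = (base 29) 5dk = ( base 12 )27b6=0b1000111111010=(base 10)4602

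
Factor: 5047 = 7^2*103^1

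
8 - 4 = 4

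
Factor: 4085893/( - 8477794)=- 2^ (  -  1)*7^1*13^( - 1)*19^1  *31^1*43^(-1 )*991^1*7583^( -1)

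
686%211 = 53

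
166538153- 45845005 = 120693148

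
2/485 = 2/485 =0.00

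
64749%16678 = 14715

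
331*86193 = 28529883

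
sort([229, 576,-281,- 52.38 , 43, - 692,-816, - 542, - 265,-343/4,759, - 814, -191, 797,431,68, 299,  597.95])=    [ - 816 , -814, - 692, - 542 ,  -  281, - 265,-191,-343/4, - 52.38, 43, 68,229, 299,431, 576, 597.95, 759, 797 ] 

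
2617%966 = 685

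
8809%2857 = 238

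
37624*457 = 17194168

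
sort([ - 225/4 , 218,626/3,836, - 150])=[-150, - 225/4, 626/3, 218, 836]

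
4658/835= 5 + 483/835 = 5.58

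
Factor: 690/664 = 345/332 = 2^( - 2)*3^1*5^1*23^1*83^( -1) 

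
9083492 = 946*9602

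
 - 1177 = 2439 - 3616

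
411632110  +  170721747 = 582353857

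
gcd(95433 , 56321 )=1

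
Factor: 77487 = 3^1*23^1* 1123^1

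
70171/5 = 70171/5 = 14034.20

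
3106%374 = 114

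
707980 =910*778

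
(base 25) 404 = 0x9c8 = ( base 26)3i8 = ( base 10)2504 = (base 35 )21J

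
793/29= 27 + 10/29 = 27.34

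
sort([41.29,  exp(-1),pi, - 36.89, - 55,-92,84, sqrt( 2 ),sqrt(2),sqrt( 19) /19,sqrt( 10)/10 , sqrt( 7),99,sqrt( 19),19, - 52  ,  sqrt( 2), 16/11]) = [ - 92, - 55 , - 52, - 36.89,sqrt(19)/19,sqrt(10 )/10,exp( - 1 ), sqrt( 2),sqrt( 2 ), sqrt( 2),16/11,sqrt(7),pi,  sqrt(19),19,41.29,84 , 99 ]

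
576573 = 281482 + 295091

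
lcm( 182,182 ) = 182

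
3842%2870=972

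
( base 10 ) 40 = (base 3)1111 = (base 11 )37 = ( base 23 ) 1h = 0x28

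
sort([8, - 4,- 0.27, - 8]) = [ - 8, - 4, - 0.27, 8] 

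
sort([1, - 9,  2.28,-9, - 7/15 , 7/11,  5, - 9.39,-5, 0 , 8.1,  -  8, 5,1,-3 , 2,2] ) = [ - 9.39,  -  9,-9,-8, - 5, - 3, - 7/15, 0 , 7/11,1, 1,2,2,2.28, 5,5, 8.1] 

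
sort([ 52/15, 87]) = [52/15 , 87 ] 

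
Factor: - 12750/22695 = -2^1 * 5^2*89^(-1) = -50/89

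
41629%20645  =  339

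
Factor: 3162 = 2^1*3^1*17^1*31^1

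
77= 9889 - 9812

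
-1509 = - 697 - 812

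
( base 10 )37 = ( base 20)1H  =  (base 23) 1e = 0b100101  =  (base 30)17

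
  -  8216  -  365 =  -8581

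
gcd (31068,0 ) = 31068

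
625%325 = 300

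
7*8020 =56140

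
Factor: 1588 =2^2 * 397^1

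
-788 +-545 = -1333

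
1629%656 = 317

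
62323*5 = 311615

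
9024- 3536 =5488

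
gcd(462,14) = 14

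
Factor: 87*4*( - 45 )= -15660 =- 2^2*3^3*5^1*29^1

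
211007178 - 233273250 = - 22266072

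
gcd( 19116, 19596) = 12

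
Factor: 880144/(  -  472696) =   -  2^1 * 7^(-1 ) * 23^( - 1 )*367^( - 1) * 55009^1 = -110018/59087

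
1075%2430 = 1075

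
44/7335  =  44/7335 = 0.01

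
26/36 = 13/18 = 0.72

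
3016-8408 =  -5392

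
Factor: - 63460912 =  - 2^4*19^2*10987^1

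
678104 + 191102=869206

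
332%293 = 39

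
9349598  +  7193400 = 16542998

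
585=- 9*( - 65)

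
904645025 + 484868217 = 1389513242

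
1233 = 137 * 9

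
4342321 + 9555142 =13897463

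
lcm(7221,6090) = 505470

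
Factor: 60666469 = 60666469^1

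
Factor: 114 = 2^1 * 3^1*19^1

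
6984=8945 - 1961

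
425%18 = 11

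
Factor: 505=5^1*101^1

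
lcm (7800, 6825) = 54600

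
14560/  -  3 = -4854 + 2/3 = - 4853.33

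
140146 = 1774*79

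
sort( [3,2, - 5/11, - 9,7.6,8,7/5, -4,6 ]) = [-9, - 4, -5/11, 7/5,2 , 3,6,7.6,8]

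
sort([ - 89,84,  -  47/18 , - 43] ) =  [ - 89,-43, - 47/18, 84 ]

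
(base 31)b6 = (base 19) i5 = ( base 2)101011011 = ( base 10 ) 347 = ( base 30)BH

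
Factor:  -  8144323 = -11^1*23^1*32191^1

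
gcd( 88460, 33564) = 4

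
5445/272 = 5445/272 = 20.02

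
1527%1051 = 476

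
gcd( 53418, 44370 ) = 174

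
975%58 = 47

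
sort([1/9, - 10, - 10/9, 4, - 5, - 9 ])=[ - 10, - 9, - 5, - 10/9, 1/9, 4]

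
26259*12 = 315108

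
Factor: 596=2^2 * 149^1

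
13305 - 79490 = - 66185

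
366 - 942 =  -576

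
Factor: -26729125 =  - 5^3*213833^1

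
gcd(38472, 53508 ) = 84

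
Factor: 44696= 2^3*37^1*151^1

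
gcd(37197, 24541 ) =1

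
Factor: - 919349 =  - 919349^1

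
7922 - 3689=4233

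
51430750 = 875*58778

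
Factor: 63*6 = 378= 2^1*3^3*7^1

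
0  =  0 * 1852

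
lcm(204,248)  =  12648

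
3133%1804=1329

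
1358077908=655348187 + 702729721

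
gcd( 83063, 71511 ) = 1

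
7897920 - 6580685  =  1317235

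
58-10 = 48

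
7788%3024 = 1740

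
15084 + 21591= 36675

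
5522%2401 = 720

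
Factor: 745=5^1*149^1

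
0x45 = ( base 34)21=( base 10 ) 69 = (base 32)25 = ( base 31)27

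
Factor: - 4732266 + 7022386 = 2290120 = 2^3*5^1*7^1*8179^1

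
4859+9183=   14042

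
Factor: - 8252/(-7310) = 4126/3655 = 2^1*5^( - 1 )*  17^(-1)*43^( - 1) *2063^1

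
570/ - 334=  - 285/167 = - 1.71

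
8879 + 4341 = 13220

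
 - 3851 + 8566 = 4715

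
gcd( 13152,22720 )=32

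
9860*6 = 59160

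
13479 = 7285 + 6194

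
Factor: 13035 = 3^1 *5^1*11^1*79^1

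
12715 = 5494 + 7221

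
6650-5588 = 1062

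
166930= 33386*5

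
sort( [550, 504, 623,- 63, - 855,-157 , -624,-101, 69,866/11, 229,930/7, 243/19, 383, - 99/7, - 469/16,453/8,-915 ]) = [  -  915, - 855,-624, - 157, - 101, - 63, - 469/16,  -  99/7 , 243/19 , 453/8, 69,  866/11,  930/7,  229, 383,504,550, 623 ]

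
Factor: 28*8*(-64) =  - 14336 = - 2^11*7^1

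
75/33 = 25/11 = 2.27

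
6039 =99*61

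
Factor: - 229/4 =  - 2^( - 2)*229^1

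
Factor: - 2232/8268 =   -  2^1*3^1*13^( - 1 )*31^1*53^( - 1)=- 186/689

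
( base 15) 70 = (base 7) 210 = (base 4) 1221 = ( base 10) 105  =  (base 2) 1101001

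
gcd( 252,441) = 63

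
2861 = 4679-1818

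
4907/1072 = 4+ 619/1072 = 4.58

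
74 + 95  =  169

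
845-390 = 455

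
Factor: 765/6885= 1/9 = 3^(  -  2) 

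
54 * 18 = 972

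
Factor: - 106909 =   -  11^1*9719^1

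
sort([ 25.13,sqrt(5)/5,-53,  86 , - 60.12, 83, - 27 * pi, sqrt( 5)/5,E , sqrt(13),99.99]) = [ - 27*pi,- 60.12, - 53,sqrt(5)/5,  sqrt( 5 ) /5,E, sqrt(13), 25.13, 83,  86,99.99 ]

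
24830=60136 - 35306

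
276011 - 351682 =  - 75671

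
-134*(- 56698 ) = 7597532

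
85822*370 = 31754140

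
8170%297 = 151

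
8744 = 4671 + 4073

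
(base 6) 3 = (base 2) 11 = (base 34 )3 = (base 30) 3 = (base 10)3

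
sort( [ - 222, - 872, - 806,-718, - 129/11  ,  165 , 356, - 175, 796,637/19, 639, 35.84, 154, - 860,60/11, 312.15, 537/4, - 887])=[ - 887, - 872,-860, - 806, - 718, - 222, - 175, - 129/11,60/11, 637/19,35.84,537/4, 154 , 165, 312.15,  356, 639, 796]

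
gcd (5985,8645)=665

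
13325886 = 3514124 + 9811762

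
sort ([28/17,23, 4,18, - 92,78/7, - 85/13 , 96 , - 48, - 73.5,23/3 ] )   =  [ - 92,  -  73.5, - 48,- 85/13,28/17,4,  23/3,78/7, 18,23,96 ] 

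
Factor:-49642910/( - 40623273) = 2^1 * 3^ ( - 2 )*5^1*19^( -1)*103^1*48197^1*237563^(-1)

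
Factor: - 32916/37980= -13/15=-3^ (-1 )*5^(- 1)*13^1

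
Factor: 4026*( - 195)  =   - 2^1 * 3^2*5^1 * 11^1 * 13^1*61^1 = - 785070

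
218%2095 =218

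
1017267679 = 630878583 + 386389096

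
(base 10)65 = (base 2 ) 1000001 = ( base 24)2h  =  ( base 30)25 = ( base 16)41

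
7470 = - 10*( - 747) 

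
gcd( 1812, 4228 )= 604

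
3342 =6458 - 3116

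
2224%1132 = 1092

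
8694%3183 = 2328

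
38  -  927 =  - 889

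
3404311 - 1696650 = 1707661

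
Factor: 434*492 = 213528 = 2^3*3^1*7^1*31^1*41^1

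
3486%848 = 94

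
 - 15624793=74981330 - 90606123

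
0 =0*8606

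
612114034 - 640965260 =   -  28851226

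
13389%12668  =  721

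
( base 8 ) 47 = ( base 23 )1G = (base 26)1d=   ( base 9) 43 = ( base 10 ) 39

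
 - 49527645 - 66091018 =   -  115618663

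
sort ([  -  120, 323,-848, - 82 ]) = [ - 848 , -120,  -  82,  323 ]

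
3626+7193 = 10819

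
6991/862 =6991/862=8.11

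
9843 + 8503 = 18346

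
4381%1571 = 1239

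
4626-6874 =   -  2248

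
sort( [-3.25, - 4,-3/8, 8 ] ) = [ - 4 , - 3.25 , - 3/8, 8]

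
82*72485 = 5943770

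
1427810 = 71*20110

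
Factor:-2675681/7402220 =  - 2^(-2 )  *  5^(  -  1 )*7^( - 1) * 17^1*37^( - 1 )*1429^(-1)*157393^1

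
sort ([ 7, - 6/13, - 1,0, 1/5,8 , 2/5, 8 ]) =[-1, - 6/13  ,  0, 1/5,2/5 , 7,8, 8]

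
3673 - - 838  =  4511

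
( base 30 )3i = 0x6c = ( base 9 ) 130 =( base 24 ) 4C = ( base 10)108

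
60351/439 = 137 + 208/439=   137.47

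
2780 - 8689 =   -  5909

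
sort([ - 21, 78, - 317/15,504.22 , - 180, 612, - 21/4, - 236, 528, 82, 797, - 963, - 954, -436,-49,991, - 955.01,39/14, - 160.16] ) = [ - 963, - 955.01,-954,  -  436,-236 , - 180, - 160.16 ,-49 , - 317/15,  -  21,-21/4, 39/14 , 78, 82,504.22,  528, 612, 797, 991 ]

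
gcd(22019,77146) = 1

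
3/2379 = 1/793=0.00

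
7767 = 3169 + 4598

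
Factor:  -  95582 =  - 2^1 * 47791^1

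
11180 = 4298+6882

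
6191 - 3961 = 2230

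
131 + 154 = 285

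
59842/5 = 59842/5 = 11968.40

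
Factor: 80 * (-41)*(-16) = 52480 = 2^8 * 5^1*41^1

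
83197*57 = 4742229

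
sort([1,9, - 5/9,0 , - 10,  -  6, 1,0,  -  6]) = [- 10,  -  6, - 6, - 5/9, 0, 0,1,1,9]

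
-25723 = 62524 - 88247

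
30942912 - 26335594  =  4607318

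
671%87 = 62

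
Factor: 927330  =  2^1*3^1 * 5^1*30911^1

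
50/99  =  50/99 = 0.51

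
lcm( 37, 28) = 1036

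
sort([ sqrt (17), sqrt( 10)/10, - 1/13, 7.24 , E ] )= [  -  1/13,sqrt(10)/10, E,sqrt(17),  7.24 ] 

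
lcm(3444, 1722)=3444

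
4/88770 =2/44385  =  0.00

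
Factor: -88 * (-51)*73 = 327624= 2^3*3^1*11^1 * 17^1*73^1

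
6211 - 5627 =584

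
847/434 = 121/62= 1.95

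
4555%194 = 93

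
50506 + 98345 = 148851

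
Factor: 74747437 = 37^1*47^1*53^1*811^1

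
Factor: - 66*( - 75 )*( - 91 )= -450450 = - 2^1*3^2 * 5^2*7^1*11^1*13^1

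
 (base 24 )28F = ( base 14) 6D1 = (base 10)1359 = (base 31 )1cq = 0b10101001111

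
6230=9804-3574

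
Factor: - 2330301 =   -  3^1 *31^1*25057^1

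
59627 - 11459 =48168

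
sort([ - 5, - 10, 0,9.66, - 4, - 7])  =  [-10, - 7, - 5,  -  4, 0, 9.66 ]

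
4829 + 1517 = 6346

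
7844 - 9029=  - 1185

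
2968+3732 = 6700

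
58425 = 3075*19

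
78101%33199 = 11703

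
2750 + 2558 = 5308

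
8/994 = 4/497 = 0.01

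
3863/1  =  3863 = 3863.00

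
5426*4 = 21704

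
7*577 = 4039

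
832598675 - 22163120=810435555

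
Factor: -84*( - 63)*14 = 2^3*3^3*7^3 = 74088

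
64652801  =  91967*703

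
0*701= 0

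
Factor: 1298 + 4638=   5936 = 2^4*7^1*53^1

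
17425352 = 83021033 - 65595681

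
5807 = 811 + 4996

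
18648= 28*666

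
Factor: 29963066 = 2^1*7^1*23^1*93053^1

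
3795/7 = 3795/7 = 542.14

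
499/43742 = 499/43742 = 0.01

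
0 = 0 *( - 2101)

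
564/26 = 21 + 9/13 = 21.69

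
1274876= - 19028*( - 67) 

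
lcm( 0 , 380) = 0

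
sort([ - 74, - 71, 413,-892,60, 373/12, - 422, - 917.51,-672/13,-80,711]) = [ - 917.51, - 892  , - 422, - 80,-74, - 71 , - 672/13,373/12,60,413,  711]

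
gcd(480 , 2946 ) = 6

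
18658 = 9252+9406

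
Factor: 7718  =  2^1*17^1 *227^1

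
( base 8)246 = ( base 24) 6m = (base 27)64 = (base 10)166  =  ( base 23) 75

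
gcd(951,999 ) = 3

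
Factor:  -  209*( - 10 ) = 2^1*5^1*11^1*19^1 = 2090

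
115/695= 23/139= 0.17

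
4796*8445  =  40502220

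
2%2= 0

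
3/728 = 3/728 =0.00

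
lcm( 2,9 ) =18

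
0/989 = 0=0.00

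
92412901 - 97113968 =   -  4701067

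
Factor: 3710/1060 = 7/2 =2^( - 1)*7^1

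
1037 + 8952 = 9989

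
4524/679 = 6  +  450/679 = 6.66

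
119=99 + 20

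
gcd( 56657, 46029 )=1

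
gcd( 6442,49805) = 1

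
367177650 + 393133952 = 760311602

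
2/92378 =1/46189 = 0.00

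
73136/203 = 10448/29 = 360.28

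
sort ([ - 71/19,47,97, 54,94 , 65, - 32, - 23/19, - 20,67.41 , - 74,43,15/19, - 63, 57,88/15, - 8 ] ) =[ - 74, - 63, - 32, - 20, - 8, - 71/19 , - 23/19, 15/19,  88/15, 43,47, 54,57,65,67.41,94, 97]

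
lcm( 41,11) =451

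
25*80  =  2000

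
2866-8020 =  - 5154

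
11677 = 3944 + 7733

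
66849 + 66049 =132898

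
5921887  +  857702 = 6779589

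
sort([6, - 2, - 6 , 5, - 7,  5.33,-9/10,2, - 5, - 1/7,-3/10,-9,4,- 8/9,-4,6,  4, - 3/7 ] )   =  [-9, - 7, - 6, - 5, - 4, - 2, - 9/10, - 8/9,- 3/7, - 3/10, - 1/7, 2,4,  4,5,5.33, 6,6 ] 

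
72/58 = 36/29 = 1.24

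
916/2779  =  916/2779=0.33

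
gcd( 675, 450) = 225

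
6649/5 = 6649/5 = 1329.80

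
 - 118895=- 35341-83554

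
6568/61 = 6568/61 = 107.67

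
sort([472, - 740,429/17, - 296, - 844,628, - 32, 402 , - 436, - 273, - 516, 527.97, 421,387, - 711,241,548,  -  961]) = [ - 961,-844, - 740, - 711, - 516, - 436, - 296, - 273, - 32, 429/17,  241 , 387,402, 421, 472, 527.97  ,  548, 628] 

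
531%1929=531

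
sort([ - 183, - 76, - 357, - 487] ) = [ - 487, - 357, - 183,- 76 ] 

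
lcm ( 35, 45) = 315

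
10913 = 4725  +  6188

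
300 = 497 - 197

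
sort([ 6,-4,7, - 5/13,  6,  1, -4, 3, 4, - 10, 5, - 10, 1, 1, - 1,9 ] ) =[ - 10, - 10, - 4, - 4, - 1, - 5/13, 1,1, 1, 3, 4,5 , 6,6, 7,  9]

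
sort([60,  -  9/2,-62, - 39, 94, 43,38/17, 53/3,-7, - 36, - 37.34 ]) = [ - 62,-39, - 37.34, - 36, - 7 , - 9/2, 38/17, 53/3,  43, 60,94] 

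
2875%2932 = 2875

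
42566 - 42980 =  - 414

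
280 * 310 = 86800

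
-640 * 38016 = - 24330240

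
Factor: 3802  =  2^1*1901^1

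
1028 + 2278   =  3306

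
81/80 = 1 + 1/80  =  1.01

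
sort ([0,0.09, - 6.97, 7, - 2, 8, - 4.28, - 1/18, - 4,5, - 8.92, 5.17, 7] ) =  [ - 8.92, - 6.97,-4.28, - 4, - 2, - 1/18, 0, 0.09, 5,5.17, 7,7,8 ]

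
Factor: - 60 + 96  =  36= 2^2 * 3^2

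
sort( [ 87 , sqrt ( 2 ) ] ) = [ sqrt(2),  87 ] 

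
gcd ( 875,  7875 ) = 875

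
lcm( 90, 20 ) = 180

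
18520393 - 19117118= -596725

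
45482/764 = 22741/382 = 59.53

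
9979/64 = 9979/64 = 155.92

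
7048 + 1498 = 8546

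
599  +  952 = 1551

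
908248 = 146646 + 761602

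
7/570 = 7/570 = 0.01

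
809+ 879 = 1688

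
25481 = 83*307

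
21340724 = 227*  94012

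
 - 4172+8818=4646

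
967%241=3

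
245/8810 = 49/1762 = 0.03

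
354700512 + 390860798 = 745561310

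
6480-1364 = 5116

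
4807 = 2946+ 1861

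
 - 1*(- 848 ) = 848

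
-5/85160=-1/17032 = -  0.00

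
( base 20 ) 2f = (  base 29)1q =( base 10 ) 55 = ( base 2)110111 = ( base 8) 67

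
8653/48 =8653/48 = 180.27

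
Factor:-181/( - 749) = 7^( - 1 ) *107^( - 1 )*181^1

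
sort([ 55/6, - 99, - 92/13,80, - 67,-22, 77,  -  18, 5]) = [ - 99,  -  67,-22,-18, - 92/13, 5,55/6, 77,80]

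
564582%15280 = 14502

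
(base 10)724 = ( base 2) 1011010100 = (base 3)222211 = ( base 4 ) 23110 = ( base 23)18B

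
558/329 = 558/329 = 1.70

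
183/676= 183/676=0.27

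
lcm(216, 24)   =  216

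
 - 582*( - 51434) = 29934588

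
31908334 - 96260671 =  - 64352337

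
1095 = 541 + 554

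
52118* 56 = 2918608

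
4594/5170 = 2297/2585 = 0.89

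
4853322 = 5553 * 874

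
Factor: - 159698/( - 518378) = 187/607=11^1* 17^1*607^( - 1) 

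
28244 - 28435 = -191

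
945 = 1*945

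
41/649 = 41/649 = 0.06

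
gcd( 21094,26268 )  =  398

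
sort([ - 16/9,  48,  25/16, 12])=[ -16/9, 25/16, 12,  48]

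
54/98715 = 18/32905 = 0.00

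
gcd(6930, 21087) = 99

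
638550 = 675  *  946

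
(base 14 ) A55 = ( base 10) 2035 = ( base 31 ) 23k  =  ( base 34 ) 1PT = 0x7F3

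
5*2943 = 14715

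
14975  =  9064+5911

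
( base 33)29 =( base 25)30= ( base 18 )43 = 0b1001011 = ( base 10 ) 75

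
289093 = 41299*7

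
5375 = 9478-4103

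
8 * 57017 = 456136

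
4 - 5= - 1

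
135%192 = 135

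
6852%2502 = 1848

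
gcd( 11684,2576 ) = 92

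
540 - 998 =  - 458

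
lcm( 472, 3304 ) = 3304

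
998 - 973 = 25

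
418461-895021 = - 476560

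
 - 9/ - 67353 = 3/22451 =0.00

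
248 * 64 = 15872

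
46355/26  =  46355/26 = 1782.88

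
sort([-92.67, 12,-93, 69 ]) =[ - 93, - 92.67, 12,69]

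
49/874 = 49/874 = 0.06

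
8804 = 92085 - 83281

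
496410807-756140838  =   - 259730031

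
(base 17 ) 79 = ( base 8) 200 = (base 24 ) 58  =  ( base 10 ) 128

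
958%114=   46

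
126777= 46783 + 79994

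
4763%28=3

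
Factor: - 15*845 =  - 12675 = - 3^1*5^2*13^2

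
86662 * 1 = 86662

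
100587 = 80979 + 19608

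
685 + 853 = 1538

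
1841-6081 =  - 4240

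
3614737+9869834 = 13484571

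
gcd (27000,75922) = 2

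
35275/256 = 137 + 203/256 = 137.79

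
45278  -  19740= 25538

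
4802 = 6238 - 1436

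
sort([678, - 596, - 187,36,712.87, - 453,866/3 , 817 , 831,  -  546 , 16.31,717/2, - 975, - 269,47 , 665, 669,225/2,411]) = [ - 975, - 596, - 546, - 453 , - 269, - 187,16.31,36,47,225/2,866/3,717/2,411,665,669,678,  712.87,  817,831 ] 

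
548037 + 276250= 824287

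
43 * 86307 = 3711201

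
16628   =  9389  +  7239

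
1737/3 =579=579.00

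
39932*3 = 119796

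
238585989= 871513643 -632927654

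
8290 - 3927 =4363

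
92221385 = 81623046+10598339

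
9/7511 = 9/7511 = 0.00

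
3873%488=457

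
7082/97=73 + 1/97 = 73.01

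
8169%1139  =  196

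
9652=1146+8506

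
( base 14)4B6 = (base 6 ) 4212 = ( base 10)944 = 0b1110110000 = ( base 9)1258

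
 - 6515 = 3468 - 9983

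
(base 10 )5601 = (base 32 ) 5F1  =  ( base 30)66L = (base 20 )E01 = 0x15e1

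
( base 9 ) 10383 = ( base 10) 6879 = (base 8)15337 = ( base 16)1ADF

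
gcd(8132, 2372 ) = 4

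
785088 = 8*98136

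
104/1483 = 104/1483 = 0.07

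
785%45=20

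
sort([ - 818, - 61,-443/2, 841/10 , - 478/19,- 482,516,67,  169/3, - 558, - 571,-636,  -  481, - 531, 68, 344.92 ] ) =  [ - 818,- 636, - 571, -558,-531, - 482,-481, - 443/2, - 61, - 478/19, 169/3 , 67,  68,841/10,344.92, 516]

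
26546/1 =26546 =26546.00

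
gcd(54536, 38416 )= 8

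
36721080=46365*792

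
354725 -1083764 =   -  729039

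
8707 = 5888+2819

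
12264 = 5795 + 6469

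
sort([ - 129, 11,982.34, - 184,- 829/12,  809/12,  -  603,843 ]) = [ - 603, - 184, - 129, - 829/12,11, 809/12,843,  982.34 ]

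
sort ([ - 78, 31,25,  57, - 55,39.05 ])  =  [-78,-55,25 , 31,39.05,  57]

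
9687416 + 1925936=11613352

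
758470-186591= 571879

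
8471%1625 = 346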